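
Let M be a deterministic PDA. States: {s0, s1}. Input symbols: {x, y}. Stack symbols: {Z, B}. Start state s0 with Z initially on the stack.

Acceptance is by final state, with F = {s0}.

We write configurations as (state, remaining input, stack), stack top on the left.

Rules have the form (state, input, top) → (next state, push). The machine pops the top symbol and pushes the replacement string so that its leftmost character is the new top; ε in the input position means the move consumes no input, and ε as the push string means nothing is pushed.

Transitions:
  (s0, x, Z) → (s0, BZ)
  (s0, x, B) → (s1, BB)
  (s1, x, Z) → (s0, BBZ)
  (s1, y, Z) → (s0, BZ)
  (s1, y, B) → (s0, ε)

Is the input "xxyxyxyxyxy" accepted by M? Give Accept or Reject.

Accept

(s0, xxyxyxyxyxy, Z)
  read x, top Z: go to s0, push BZ → (s0, xyxyxyxyxy, BZ)
  read x, top B: go to s1, push BB → (s1, yxyxyxyxy, BBZ)
  read y, top B: go to s0, push ε → (s0, xyxyxyxy, BZ)
  read x, top B: go to s1, push BB → (s1, yxyxyxy, BBZ)
  read y, top B: go to s0, push ε → (s0, xyxyxy, BZ)
  read x, top B: go to s1, push BB → (s1, yxyxy, BBZ)
  read y, top B: go to s0, push ε → (s0, xyxy, BZ)
  read x, top B: go to s1, push BB → (s1, yxy, BBZ)
  read y, top B: go to s0, push ε → (s0, xy, BZ)
  read x, top B: go to s1, push BB → (s1, y, BBZ)
  read y, top B: go to s0, push ε → (s0, ε, BZ)
All input consumed; state s0 ∈ F.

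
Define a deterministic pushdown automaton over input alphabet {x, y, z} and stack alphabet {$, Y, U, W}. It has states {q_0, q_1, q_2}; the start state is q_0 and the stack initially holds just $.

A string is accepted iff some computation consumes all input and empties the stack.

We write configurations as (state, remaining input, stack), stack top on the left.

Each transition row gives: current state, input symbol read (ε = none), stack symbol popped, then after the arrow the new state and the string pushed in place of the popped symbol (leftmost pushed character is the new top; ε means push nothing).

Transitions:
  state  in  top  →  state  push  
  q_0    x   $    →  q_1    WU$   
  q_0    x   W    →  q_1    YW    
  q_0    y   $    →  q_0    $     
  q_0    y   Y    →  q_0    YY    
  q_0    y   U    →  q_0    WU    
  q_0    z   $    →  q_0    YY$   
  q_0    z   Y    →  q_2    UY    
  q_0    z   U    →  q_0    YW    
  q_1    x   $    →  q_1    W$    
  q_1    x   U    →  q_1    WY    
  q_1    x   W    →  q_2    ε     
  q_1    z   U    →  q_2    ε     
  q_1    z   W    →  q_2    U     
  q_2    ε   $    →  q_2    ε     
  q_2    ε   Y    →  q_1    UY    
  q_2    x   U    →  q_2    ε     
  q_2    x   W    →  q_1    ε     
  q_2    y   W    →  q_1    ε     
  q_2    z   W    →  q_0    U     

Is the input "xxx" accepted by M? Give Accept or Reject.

Accept

(q_0, xxx, $)
  read x, top $: go to q_1, push WU$ → (q_1, xx, WU$)
  read x, top W: go to q_2, push ε → (q_2, x, U$)
  read x, top U: go to q_2, push ε → (q_2, ε, $)
  ε-move, top $: go to q_2, push ε → (q_2, ε, ε)
All input consumed and the stack is empty.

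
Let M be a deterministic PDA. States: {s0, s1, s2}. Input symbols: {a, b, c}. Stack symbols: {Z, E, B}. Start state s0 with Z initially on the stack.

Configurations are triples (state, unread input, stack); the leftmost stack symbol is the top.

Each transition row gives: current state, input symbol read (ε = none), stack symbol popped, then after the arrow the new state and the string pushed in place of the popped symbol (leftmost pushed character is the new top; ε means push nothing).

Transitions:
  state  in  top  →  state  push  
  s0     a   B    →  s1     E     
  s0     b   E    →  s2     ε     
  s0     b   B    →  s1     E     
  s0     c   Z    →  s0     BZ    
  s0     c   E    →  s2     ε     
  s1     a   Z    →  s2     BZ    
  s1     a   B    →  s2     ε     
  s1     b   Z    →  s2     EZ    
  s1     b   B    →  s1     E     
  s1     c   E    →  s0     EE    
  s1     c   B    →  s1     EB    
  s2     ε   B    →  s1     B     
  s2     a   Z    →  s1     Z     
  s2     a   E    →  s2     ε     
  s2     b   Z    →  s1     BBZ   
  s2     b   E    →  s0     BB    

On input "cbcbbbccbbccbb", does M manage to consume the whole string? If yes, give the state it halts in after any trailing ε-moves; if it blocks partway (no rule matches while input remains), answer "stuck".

s1

(s0, cbcbbbccbbccbb, Z)
  read c, top Z: go to s0, push BZ → (s0, bcbbbccbbccbb, BZ)
  read b, top B: go to s1, push E → (s1, cbbbccbbccbb, EZ)
  read c, top E: go to s0, push EE → (s0, bbbccbbccbb, EEZ)
  read b, top E: go to s2, push ε → (s2, bbccbbccbb, EZ)
  read b, top E: go to s0, push BB → (s0, bccbbccbb, BBZ)
  read b, top B: go to s1, push E → (s1, ccbbccbb, EBZ)
  read c, top E: go to s0, push EE → (s0, cbbccbb, EEBZ)
  read c, top E: go to s2, push ε → (s2, bbccbb, EBZ)
  read b, top E: go to s0, push BB → (s0, bccbb, BBBZ)
  read b, top B: go to s1, push E → (s1, ccbb, EBBZ)
  read c, top E: go to s0, push EE → (s0, cbb, EEBBZ)
  read c, top E: go to s2, push ε → (s2, bb, EBBZ)
  read b, top E: go to s0, push BB → (s0, b, BBBBZ)
  read b, top B: go to s1, push E → (s1, ε, EBBBZ)
All input consumed; M is in state s1.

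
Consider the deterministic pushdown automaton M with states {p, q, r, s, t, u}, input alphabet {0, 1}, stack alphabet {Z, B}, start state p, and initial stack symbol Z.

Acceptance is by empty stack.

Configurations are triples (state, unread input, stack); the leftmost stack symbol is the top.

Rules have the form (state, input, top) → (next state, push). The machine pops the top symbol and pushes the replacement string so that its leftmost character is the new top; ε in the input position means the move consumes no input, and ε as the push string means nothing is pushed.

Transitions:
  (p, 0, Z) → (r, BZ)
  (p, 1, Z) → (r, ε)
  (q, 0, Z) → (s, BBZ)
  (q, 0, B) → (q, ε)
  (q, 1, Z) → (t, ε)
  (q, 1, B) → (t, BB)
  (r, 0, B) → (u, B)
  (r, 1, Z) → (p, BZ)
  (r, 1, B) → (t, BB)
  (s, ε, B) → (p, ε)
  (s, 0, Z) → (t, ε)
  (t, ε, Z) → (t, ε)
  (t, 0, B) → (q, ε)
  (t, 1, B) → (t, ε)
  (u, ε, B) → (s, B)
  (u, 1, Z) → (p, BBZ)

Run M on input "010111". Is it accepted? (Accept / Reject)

Accept

(p, 010111, Z)
  read 0, top Z: go to r, push BZ → (r, 10111, BZ)
  read 1, top B: go to t, push BB → (t, 0111, BBZ)
  read 0, top B: go to q, push ε → (q, 111, BZ)
  read 1, top B: go to t, push BB → (t, 11, BBZ)
  read 1, top B: go to t, push ε → (t, 1, BZ)
  read 1, top B: go to t, push ε → (t, ε, Z)
  ε-move, top Z: go to t, push ε → (t, ε, ε)
All input consumed and the stack is empty.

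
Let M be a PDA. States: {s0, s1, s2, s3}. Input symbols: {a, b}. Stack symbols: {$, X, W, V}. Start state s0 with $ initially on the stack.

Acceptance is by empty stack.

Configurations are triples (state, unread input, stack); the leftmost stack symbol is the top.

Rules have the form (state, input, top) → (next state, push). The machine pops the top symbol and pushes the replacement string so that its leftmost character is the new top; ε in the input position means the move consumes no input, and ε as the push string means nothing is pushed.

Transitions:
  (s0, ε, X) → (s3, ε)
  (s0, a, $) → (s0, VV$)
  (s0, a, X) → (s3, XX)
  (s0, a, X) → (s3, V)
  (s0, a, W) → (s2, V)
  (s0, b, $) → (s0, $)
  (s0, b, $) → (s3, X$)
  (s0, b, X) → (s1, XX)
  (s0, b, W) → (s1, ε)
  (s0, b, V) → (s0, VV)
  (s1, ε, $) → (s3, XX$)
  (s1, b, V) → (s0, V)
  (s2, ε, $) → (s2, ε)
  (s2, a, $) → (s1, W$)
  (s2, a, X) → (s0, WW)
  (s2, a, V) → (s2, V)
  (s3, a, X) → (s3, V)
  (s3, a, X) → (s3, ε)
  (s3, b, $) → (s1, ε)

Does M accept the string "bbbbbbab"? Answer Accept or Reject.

One accepting computation: (s0, bbbbbbab, $) ⊢ (s0, bbbbbab, $) ⊢ (s0, bbbbab, $) ⊢ (s0, bbbab, $) ⊢ (s0, bbab, $) ⊢ (s0, bab, $) ⊢ (s3, ab, X$) ⊢ (s3, b, $) ⊢ (s1, ε, ε)
All input consumed and the stack is empty.

Accept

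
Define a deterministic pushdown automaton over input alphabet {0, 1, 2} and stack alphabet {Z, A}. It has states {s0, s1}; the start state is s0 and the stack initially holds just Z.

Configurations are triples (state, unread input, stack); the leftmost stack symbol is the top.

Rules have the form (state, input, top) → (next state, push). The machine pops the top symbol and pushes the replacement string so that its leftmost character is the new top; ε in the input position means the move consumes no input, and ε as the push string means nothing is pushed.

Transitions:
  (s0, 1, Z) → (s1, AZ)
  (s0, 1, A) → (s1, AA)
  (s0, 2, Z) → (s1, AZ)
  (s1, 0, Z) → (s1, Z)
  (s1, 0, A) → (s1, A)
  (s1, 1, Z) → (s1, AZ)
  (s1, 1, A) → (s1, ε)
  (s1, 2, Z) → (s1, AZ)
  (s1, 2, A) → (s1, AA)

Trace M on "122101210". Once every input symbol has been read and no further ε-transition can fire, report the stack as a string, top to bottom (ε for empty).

AZ

(s0, 122101210, Z)
  read 1, top Z: go to s1, push AZ → (s1, 22101210, AZ)
  read 2, top A: go to s1, push AA → (s1, 2101210, AAZ)
  read 2, top A: go to s1, push AA → (s1, 101210, AAAZ)
  read 1, top A: go to s1, push ε → (s1, 01210, AAZ)
  read 0, top A: go to s1, push A → (s1, 1210, AAZ)
  read 1, top A: go to s1, push ε → (s1, 210, AZ)
  read 2, top A: go to s1, push AA → (s1, 10, AAZ)
  read 1, top A: go to s1, push ε → (s1, 0, AZ)
  read 0, top A: go to s1, push A → (s1, ε, AZ)
All input consumed in state s1 with stack AZ.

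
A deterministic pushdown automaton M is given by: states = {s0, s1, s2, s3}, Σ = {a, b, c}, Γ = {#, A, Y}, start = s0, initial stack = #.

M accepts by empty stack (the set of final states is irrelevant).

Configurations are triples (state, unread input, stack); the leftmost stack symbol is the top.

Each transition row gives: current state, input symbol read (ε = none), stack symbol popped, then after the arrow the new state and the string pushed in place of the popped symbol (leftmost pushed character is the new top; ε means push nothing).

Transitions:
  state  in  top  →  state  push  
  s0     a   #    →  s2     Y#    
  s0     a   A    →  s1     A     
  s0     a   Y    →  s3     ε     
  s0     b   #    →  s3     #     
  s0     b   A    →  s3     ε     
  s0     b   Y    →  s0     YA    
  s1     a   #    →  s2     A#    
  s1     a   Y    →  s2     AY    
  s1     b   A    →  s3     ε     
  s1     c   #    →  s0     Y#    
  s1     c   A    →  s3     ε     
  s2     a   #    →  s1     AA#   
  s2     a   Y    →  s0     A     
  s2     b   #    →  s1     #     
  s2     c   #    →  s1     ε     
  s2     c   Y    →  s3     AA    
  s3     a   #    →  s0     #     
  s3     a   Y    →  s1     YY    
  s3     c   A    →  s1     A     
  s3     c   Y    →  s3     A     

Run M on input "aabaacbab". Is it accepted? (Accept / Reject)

Reject

(s0, aabaacbab, #)
  read a, top #: go to s2, push Y# → (s2, abaacbab, Y#)
  read a, top Y: go to s0, push A → (s0, baacbab, A#)
  read b, top A: go to s3, push ε → (s3, aacbab, #)
  read a, top #: go to s0, push # → (s0, acbab, #)
  read a, top #: go to s2, push Y# → (s2, cbab, Y#)
  read c, top Y: go to s3, push AA → (s3, bab, AA#)
No transition applies at (s3, bab, AA#); input not fully consumed.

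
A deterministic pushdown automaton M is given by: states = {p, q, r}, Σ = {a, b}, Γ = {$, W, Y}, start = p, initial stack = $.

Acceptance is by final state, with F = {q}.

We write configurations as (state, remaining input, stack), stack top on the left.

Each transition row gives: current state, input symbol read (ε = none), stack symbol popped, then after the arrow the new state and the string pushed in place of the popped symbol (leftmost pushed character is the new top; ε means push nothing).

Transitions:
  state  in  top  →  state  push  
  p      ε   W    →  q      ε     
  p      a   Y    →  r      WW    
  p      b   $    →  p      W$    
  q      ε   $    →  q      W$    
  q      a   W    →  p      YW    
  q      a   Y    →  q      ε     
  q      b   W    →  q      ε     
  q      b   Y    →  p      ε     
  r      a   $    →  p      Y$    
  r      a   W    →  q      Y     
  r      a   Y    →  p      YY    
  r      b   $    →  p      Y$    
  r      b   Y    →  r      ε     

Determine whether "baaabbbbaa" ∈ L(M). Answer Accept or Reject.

Reject

(p, baaabbbbaa, $)
  read b, top $: go to p, push W$ → (p, aaabbbbaa, W$)
  ε-move, top W: go to q, push ε → (q, aaabbbbaa, $)
  ε-move, top $: go to q, push W$ → (q, aaabbbbaa, W$)
  read a, top W: go to p, push YW → (p, aabbbbaa, YW$)
  read a, top Y: go to r, push WW → (r, abbbbaa, WWW$)
  read a, top W: go to q, push Y → (q, bbbbaa, YWW$)
  read b, top Y: go to p, push ε → (p, bbbaa, WW$)
  ε-move, top W: go to q, push ε → (q, bbbaa, W$)
  read b, top W: go to q, push ε → (q, bbaa, $)
  ε-move, top $: go to q, push W$ → (q, bbaa, W$)
  read b, top W: go to q, push ε → (q, baa, $)
  ε-move, top $: go to q, push W$ → (q, baa, W$)
  read b, top W: go to q, push ε → (q, aa, $)
  ε-move, top $: go to q, push W$ → (q, aa, W$)
  read a, top W: go to p, push YW → (p, a, YW$)
  read a, top Y: go to r, push WW → (r, ε, WWW$)
All input consumed; state r ∉ F and no further ε-move applies.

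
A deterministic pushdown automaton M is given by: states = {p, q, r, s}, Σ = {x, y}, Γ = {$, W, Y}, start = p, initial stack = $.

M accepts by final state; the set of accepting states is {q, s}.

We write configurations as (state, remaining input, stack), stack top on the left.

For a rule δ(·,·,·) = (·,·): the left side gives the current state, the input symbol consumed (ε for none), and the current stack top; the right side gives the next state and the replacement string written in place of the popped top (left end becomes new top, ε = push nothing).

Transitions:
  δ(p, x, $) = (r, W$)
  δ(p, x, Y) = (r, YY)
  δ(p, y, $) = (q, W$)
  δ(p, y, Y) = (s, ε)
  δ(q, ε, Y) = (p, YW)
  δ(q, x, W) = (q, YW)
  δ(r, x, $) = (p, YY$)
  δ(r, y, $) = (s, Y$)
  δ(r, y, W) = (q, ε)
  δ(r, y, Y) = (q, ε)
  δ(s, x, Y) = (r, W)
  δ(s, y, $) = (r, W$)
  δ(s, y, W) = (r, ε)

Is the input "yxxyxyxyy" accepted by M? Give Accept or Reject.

(p, yxxyxyxyy, $)
  read y, top $: go to q, push W$ → (q, xxyxyxyy, W$)
  read x, top W: go to q, push YW → (q, xyxyxyy, YW$)
  ε-move, top Y: go to p, push YW → (p, xyxyxyy, YWW$)
  read x, top Y: go to r, push YY → (r, yxyxyy, YYWW$)
  read y, top Y: go to q, push ε → (q, xyxyy, YWW$)
  ε-move, top Y: go to p, push YW → (p, xyxyy, YWWW$)
  read x, top Y: go to r, push YY → (r, yxyy, YYWWW$)
  read y, top Y: go to q, push ε → (q, xyy, YWWW$)
  ε-move, top Y: go to p, push YW → (p, xyy, YWWWW$)
  read x, top Y: go to r, push YY → (r, yy, YYWWWW$)
  read y, top Y: go to q, push ε → (q, y, YWWWW$)
  ε-move, top Y: go to p, push YW → (p, y, YWWWWW$)
  read y, top Y: go to s, push ε → (s, ε, WWWWW$)
All input consumed; state s ∈ F.

Accept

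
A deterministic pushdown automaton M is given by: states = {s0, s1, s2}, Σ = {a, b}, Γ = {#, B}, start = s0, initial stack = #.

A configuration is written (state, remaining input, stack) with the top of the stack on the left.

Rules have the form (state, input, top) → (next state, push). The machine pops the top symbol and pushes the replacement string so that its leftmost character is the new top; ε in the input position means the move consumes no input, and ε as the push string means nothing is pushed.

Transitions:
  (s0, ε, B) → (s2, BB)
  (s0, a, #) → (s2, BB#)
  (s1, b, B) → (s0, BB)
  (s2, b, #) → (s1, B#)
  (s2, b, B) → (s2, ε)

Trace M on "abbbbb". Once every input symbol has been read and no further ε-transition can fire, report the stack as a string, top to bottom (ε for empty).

BB#

(s0, abbbbb, #) ⊢ (s2, bbbbb, BB#) ⊢ (s2, bbbb, B#) ⊢ (s2, bbb, #) ⊢ (s1, bb, B#) ⊢ (s0, b, BB#) ⊢ (s2, b, BBB#) ⊢ (s2, ε, BB#)
All input consumed in state s2 with stack BB#.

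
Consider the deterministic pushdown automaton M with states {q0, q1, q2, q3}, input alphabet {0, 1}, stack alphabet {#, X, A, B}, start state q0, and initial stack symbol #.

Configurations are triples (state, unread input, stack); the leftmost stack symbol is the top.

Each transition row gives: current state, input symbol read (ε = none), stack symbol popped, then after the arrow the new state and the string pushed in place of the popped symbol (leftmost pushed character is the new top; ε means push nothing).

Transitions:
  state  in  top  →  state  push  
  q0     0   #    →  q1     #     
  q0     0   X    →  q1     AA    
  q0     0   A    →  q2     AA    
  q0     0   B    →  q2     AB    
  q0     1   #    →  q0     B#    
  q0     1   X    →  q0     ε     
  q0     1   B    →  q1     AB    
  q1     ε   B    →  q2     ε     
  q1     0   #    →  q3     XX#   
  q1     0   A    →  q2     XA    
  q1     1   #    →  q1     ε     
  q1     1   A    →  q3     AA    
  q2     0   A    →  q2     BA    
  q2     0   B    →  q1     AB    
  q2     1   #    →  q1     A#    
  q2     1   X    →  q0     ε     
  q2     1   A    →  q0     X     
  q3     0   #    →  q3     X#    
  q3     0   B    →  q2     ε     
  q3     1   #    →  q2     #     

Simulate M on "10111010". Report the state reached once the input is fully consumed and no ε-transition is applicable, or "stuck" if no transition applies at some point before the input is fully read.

q2

(q0, 10111010, #)
  read 1, top #: go to q0, push B# → (q0, 0111010, B#)
  read 0, top B: go to q2, push AB → (q2, 111010, AB#)
  read 1, top A: go to q0, push X → (q0, 11010, XB#)
  read 1, top X: go to q0, push ε → (q0, 1010, B#)
  read 1, top B: go to q1, push AB → (q1, 010, AB#)
  read 0, top A: go to q2, push XA → (q2, 10, XAB#)
  read 1, top X: go to q0, push ε → (q0, 0, AB#)
  read 0, top A: go to q2, push AA → (q2, ε, AAB#)
All input consumed; M is in state q2.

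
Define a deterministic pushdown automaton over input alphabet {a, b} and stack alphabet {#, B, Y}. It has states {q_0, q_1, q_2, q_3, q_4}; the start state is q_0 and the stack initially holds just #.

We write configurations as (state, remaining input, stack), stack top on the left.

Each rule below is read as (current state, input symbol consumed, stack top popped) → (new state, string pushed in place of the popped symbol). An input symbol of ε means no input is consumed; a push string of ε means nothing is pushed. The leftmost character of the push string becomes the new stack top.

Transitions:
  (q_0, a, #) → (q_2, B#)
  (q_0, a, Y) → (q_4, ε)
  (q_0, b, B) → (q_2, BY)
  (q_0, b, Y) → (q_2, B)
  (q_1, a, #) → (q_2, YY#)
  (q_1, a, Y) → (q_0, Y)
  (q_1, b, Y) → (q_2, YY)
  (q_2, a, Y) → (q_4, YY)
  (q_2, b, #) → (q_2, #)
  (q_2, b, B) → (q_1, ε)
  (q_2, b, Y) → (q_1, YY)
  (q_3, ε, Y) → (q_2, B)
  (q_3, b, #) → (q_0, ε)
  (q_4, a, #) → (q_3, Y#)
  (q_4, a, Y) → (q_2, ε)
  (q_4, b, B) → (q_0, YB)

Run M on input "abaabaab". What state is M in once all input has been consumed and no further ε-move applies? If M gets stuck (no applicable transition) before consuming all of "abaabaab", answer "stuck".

stuck

(q_0, abaabaab, #) ⊢ (q_2, baabaab, B#) ⊢ (q_1, aabaab, #) ⊢ (q_2, abaab, YY#) ⊢ (q_4, baab, YYY#)
No transition for (q_4, b, top Y); M blocks with input baab remaining.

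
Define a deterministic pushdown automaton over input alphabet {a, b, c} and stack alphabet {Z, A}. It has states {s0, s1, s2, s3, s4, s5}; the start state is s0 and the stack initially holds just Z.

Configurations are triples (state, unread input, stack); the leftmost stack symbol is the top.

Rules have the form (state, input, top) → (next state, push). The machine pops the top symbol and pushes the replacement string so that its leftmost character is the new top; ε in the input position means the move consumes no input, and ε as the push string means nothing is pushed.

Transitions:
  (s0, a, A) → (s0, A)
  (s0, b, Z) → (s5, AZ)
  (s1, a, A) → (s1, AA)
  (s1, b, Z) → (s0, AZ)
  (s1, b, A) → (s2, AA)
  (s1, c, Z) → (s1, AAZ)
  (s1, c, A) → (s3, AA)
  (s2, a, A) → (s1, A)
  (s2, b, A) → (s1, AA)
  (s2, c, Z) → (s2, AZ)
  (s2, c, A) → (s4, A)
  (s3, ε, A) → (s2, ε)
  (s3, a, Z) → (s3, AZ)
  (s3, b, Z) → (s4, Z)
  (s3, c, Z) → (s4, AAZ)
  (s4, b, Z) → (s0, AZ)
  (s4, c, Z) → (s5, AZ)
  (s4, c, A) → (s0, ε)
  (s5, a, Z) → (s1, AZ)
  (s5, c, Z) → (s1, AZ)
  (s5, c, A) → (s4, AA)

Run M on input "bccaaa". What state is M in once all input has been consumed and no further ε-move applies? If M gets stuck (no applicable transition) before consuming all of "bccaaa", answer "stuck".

s0

(s0, bccaaa, Z) ⊢ (s5, ccaaa, AZ) ⊢ (s4, caaa, AAZ) ⊢ (s0, aaa, AZ) ⊢ (s0, aa, AZ) ⊢ (s0, a, AZ) ⊢ (s0, ε, AZ)
All input consumed; M is in state s0.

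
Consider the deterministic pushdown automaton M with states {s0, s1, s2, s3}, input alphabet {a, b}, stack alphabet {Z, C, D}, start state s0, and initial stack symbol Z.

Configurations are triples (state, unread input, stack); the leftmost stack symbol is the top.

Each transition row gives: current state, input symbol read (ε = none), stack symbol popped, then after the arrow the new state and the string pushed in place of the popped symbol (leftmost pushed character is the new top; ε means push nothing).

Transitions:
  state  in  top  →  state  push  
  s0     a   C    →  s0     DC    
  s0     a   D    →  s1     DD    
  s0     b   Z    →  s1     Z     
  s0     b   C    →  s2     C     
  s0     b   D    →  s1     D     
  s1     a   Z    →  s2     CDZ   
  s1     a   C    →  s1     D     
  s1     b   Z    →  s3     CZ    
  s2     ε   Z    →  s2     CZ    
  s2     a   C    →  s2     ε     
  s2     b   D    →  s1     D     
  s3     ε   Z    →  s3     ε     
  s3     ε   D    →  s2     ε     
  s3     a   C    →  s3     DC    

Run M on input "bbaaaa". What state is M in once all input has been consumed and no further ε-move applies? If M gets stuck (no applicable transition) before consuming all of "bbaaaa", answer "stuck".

(s0, bbaaaa, Z)
  read b, top Z: go to s1, push Z → (s1, baaaa, Z)
  read b, top Z: go to s3, push CZ → (s3, aaaa, CZ)
  read a, top C: go to s3, push DC → (s3, aaa, DCZ)
  ε-move, top D: go to s2, push ε → (s2, aaa, CZ)
  read a, top C: go to s2, push ε → (s2, aa, Z)
  ε-move, top Z: go to s2, push CZ → (s2, aa, CZ)
  read a, top C: go to s2, push ε → (s2, a, Z)
  ε-move, top Z: go to s2, push CZ → (s2, a, CZ)
  read a, top C: go to s2, push ε → (s2, ε, Z)
  ε-move, top Z: go to s2, push CZ → (s2, ε, CZ)
All input consumed; M is in state s2.

s2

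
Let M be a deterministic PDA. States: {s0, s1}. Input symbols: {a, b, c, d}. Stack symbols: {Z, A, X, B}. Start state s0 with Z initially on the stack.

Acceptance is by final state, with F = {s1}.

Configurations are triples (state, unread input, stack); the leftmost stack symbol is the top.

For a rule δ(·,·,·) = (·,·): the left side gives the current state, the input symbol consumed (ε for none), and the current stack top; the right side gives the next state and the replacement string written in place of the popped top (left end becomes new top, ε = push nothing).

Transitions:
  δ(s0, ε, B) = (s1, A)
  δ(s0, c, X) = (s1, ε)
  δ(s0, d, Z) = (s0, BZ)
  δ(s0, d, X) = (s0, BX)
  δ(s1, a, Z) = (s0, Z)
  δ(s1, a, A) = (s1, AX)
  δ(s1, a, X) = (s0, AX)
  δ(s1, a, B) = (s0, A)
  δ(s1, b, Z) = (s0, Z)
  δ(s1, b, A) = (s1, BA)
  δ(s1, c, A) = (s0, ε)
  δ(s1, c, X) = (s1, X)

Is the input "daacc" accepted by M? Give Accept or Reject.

Accept

(s0, daacc, Z)
  read d, top Z: go to s0, push BZ → (s0, aacc, BZ)
  ε-move, top B: go to s1, push A → (s1, aacc, AZ)
  read a, top A: go to s1, push AX → (s1, acc, AXZ)
  read a, top A: go to s1, push AX → (s1, cc, AXXZ)
  read c, top A: go to s0, push ε → (s0, c, XXZ)
  read c, top X: go to s1, push ε → (s1, ε, XZ)
All input consumed; state s1 ∈ F.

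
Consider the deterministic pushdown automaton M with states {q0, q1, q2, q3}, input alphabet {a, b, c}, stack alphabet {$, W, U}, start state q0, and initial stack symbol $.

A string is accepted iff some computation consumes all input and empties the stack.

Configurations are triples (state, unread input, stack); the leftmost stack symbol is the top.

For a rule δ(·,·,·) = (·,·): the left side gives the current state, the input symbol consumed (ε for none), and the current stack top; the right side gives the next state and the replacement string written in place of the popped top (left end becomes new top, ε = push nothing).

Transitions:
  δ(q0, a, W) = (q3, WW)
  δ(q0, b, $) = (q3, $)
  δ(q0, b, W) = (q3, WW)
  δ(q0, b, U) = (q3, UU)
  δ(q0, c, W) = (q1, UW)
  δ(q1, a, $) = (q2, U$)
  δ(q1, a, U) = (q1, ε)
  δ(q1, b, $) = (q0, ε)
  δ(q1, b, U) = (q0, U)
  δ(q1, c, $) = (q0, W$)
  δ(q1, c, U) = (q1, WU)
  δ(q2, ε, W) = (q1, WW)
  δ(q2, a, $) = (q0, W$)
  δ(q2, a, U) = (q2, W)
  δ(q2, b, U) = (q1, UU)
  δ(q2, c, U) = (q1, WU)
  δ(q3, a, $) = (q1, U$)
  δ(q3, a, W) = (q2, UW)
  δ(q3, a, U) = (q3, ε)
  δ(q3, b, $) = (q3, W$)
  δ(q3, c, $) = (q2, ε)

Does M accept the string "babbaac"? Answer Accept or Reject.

(q0, babbaac, $)
  read b, top $: go to q3, push $ → (q3, abbaac, $)
  read a, top $: go to q1, push U$ → (q1, bbaac, U$)
  read b, top U: go to q0, push U → (q0, baac, U$)
  read b, top U: go to q3, push UU → (q3, aac, UU$)
  read a, top U: go to q3, push ε → (q3, ac, U$)
  read a, top U: go to q3, push ε → (q3, c, $)
  read c, top $: go to q2, push ε → (q2, ε, ε)
All input consumed and the stack is empty.

Accept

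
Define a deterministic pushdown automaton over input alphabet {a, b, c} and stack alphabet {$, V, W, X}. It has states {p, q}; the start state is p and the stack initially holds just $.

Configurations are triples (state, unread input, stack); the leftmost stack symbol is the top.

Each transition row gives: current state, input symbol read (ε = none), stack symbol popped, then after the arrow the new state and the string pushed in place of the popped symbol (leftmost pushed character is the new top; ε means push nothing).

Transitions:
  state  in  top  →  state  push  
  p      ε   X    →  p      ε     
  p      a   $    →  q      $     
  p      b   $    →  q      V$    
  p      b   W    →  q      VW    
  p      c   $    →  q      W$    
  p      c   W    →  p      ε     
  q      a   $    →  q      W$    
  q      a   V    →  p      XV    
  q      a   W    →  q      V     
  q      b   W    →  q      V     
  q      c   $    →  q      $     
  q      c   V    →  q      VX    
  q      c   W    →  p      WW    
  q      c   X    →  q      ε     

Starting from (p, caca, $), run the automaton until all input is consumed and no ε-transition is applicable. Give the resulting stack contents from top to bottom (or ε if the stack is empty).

VX$

(p, caca, $)
  read c, top $: go to q, push W$ → (q, aca, W$)
  read a, top W: go to q, push V → (q, ca, V$)
  read c, top V: go to q, push VX → (q, a, VX$)
  read a, top V: go to p, push XV → (p, ε, XVX$)
  ε-move, top X: go to p, push ε → (p, ε, VX$)
All input consumed in state p with stack VX$.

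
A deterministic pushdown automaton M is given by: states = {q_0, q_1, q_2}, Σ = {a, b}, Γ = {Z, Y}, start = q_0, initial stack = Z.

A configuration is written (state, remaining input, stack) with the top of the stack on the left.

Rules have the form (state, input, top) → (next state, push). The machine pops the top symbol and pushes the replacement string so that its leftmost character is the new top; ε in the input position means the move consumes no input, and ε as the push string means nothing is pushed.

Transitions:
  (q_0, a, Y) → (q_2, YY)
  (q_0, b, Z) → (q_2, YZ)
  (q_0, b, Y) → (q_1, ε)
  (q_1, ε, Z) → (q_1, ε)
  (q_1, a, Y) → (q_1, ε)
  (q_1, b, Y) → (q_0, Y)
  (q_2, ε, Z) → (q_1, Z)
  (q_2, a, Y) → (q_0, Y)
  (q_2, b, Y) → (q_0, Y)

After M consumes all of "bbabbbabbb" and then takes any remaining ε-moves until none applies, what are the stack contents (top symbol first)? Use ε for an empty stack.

YZ

(q_0, bbabbbabbb, Z)
  read b, top Z: go to q_2, push YZ → (q_2, babbbabbb, YZ)
  read b, top Y: go to q_0, push Y → (q_0, abbbabbb, YZ)
  read a, top Y: go to q_2, push YY → (q_2, bbbabbb, YYZ)
  read b, top Y: go to q_0, push Y → (q_0, bbabbb, YYZ)
  read b, top Y: go to q_1, push ε → (q_1, babbb, YZ)
  read b, top Y: go to q_0, push Y → (q_0, abbb, YZ)
  read a, top Y: go to q_2, push YY → (q_2, bbb, YYZ)
  read b, top Y: go to q_0, push Y → (q_0, bb, YYZ)
  read b, top Y: go to q_1, push ε → (q_1, b, YZ)
  read b, top Y: go to q_0, push Y → (q_0, ε, YZ)
All input consumed in state q_0 with stack YZ.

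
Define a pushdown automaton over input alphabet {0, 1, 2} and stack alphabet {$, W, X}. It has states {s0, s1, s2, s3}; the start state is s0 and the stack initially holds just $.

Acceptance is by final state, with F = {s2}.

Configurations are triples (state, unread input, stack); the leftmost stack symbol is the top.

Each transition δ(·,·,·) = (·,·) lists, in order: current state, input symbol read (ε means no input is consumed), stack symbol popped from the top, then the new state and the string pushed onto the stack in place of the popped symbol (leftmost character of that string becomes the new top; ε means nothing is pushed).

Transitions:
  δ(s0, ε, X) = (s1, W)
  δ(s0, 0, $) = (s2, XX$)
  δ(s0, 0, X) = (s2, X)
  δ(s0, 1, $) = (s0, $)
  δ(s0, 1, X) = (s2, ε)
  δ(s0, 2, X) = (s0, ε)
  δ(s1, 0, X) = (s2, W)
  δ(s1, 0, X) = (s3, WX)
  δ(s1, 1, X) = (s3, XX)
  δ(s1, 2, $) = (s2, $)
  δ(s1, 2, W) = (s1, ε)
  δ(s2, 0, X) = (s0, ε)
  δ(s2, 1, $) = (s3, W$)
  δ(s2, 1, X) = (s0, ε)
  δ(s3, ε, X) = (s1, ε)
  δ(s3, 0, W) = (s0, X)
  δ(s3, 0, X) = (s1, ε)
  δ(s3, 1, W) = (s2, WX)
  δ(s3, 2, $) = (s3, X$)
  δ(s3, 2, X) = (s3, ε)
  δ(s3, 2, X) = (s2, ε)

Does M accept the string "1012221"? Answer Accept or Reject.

No computation consumes all input and reaches a final state.

Reject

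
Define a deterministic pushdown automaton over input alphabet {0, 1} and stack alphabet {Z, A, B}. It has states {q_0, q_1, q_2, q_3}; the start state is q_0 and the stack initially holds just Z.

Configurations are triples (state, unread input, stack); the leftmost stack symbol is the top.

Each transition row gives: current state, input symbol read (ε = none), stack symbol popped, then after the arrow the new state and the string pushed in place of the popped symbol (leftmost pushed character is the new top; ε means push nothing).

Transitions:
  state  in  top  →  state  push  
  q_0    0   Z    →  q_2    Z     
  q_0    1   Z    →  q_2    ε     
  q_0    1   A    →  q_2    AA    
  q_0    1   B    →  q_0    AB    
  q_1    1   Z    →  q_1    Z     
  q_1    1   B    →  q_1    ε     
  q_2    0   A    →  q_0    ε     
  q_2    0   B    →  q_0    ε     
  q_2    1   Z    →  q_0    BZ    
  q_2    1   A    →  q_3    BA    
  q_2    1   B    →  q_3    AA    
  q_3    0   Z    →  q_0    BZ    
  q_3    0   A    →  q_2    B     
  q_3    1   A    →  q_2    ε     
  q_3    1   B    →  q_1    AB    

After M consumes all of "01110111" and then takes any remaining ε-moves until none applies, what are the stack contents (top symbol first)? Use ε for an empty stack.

ABAABZ

(q_0, 01110111, Z) ⊢ (q_2, 1110111, Z) ⊢ (q_0, 110111, BZ) ⊢ (q_0, 10111, ABZ) ⊢ (q_2, 0111, AABZ) ⊢ (q_0, 111, ABZ) ⊢ (q_2, 11, AABZ) ⊢ (q_3, 1, BAABZ) ⊢ (q_1, ε, ABAABZ)
All input consumed in state q_1 with stack ABAABZ.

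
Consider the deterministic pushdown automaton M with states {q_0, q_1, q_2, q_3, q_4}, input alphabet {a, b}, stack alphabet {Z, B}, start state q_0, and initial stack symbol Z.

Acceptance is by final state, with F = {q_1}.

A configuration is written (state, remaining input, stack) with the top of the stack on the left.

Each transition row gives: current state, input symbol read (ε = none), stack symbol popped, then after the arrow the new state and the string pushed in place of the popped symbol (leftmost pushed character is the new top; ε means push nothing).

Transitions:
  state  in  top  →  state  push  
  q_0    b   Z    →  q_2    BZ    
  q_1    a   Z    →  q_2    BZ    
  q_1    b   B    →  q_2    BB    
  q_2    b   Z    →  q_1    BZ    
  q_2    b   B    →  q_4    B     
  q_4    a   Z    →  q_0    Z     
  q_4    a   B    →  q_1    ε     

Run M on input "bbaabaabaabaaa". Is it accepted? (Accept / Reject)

(q_0, bbaabaabaabaaa, Z)
  read b, top Z: go to q_2, push BZ → (q_2, baabaabaabaaa, BZ)
  read b, top B: go to q_4, push B → (q_4, aabaabaabaaa, BZ)
  read a, top B: go to q_1, push ε → (q_1, abaabaabaaa, Z)
  read a, top Z: go to q_2, push BZ → (q_2, baabaabaaa, BZ)
  read b, top B: go to q_4, push B → (q_4, aabaabaaa, BZ)
  read a, top B: go to q_1, push ε → (q_1, abaabaaa, Z)
  read a, top Z: go to q_2, push BZ → (q_2, baabaaa, BZ)
  read b, top B: go to q_4, push B → (q_4, aabaaa, BZ)
  read a, top B: go to q_1, push ε → (q_1, abaaa, Z)
  read a, top Z: go to q_2, push BZ → (q_2, baaa, BZ)
  read b, top B: go to q_4, push B → (q_4, aaa, BZ)
  read a, top B: go to q_1, push ε → (q_1, aa, Z)
  read a, top Z: go to q_2, push BZ → (q_2, a, BZ)
No transition applies at (q_2, a, BZ); input not fully consumed.

Reject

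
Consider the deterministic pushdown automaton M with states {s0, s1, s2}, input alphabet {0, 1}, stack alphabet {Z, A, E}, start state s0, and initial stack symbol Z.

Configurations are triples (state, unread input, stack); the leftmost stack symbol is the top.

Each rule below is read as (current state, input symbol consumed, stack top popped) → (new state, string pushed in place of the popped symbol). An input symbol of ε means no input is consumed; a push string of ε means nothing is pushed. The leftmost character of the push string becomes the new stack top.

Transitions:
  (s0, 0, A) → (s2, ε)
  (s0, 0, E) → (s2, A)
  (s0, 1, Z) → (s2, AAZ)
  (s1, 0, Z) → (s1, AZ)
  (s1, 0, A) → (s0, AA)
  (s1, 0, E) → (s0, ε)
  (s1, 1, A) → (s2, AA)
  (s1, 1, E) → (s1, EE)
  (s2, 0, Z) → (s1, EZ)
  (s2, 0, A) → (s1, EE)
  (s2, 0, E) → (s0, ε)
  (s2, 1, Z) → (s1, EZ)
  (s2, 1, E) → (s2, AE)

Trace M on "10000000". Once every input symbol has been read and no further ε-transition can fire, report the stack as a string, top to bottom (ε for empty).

(s0, 10000000, Z)
  read 1, top Z: go to s2, push AAZ → (s2, 0000000, AAZ)
  read 0, top A: go to s1, push EE → (s1, 000000, EEAZ)
  read 0, top E: go to s0, push ε → (s0, 00000, EAZ)
  read 0, top E: go to s2, push A → (s2, 0000, AAZ)
  read 0, top A: go to s1, push EE → (s1, 000, EEAZ)
  read 0, top E: go to s0, push ε → (s0, 00, EAZ)
  read 0, top E: go to s2, push A → (s2, 0, AAZ)
  read 0, top A: go to s1, push EE → (s1, ε, EEAZ)
All input consumed in state s1 with stack EEAZ.

EEAZ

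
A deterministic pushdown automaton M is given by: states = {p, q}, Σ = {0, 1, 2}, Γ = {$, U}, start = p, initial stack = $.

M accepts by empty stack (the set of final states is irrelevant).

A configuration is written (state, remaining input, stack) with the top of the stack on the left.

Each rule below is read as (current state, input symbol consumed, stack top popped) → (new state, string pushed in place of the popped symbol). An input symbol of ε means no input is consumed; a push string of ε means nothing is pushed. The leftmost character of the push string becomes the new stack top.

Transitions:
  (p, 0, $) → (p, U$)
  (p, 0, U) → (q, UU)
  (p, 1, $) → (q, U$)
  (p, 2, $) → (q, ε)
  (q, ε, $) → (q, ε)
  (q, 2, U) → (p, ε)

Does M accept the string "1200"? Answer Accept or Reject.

(p, 1200, $)
  read 1, top $: go to q, push U$ → (q, 200, U$)
  read 2, top U: go to p, push ε → (p, 00, $)
  read 0, top $: go to p, push U$ → (p, 0, U$)
  read 0, top U: go to q, push UU → (q, ε, UU$)
All input consumed; stack is UU$, not empty, and no further ε-move applies.

Reject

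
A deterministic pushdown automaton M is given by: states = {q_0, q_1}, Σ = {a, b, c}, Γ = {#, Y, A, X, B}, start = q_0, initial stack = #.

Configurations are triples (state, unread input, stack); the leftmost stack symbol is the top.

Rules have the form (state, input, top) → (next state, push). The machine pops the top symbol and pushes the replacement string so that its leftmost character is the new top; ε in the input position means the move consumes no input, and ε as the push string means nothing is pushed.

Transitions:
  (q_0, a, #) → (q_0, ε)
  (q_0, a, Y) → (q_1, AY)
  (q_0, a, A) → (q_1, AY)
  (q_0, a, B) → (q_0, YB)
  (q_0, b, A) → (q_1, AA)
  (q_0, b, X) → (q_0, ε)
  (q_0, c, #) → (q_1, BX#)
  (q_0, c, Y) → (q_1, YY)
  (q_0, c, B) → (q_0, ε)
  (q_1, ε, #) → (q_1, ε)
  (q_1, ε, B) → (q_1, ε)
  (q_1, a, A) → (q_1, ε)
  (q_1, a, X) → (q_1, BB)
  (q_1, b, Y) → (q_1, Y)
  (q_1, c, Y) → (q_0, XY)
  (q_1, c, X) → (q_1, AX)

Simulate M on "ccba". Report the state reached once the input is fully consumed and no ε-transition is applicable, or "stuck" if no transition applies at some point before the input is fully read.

stuck

(q_0, ccba, #) ⊢ (q_1, cba, BX#) ⊢ (q_1, cba, X#) ⊢ (q_1, ba, AX#)
No transition for (q_1, b, top A); M blocks with input ba remaining.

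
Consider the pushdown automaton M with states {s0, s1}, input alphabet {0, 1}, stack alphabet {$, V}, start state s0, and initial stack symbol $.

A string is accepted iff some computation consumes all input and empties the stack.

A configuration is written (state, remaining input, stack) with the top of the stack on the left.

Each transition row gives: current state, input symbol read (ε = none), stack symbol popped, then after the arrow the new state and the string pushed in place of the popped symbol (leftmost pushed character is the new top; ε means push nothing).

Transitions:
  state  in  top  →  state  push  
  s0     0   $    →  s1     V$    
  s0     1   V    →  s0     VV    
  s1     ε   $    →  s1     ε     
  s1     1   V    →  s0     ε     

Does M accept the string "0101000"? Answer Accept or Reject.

No computation consumes all input and empties the stack.

Reject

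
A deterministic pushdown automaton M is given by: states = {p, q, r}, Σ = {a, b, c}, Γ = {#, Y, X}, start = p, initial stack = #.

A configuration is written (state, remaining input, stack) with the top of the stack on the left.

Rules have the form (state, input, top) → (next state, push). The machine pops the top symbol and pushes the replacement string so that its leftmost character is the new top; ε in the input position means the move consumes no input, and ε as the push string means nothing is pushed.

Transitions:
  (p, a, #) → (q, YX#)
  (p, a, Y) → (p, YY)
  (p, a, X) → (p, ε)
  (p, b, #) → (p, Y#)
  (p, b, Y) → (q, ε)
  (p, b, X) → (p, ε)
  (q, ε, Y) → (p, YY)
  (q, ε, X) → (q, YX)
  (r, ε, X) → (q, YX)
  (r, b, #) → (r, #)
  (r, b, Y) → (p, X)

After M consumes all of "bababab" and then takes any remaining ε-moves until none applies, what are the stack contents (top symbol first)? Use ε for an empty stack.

(p, bababab, #)
  read b, top #: go to p, push Y# → (p, ababab, Y#)
  read a, top Y: go to p, push YY → (p, babab, YY#)
  read b, top Y: go to q, push ε → (q, abab, Y#)
  ε-move, top Y: go to p, push YY → (p, abab, YY#)
  read a, top Y: go to p, push YY → (p, bab, YYY#)
  read b, top Y: go to q, push ε → (q, ab, YY#)
  ε-move, top Y: go to p, push YY → (p, ab, YYY#)
  read a, top Y: go to p, push YY → (p, b, YYYY#)
  read b, top Y: go to q, push ε → (q, ε, YYY#)
  ε-move, top Y: go to p, push YY → (p, ε, YYYY#)
All input consumed in state p with stack YYYY#.

YYYY#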